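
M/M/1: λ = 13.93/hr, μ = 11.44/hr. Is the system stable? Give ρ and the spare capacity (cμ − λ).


Total capacity cμ = 1·11.44 = 11.44/hr
ρ = λ/(cμ) = 13.93/11.44 = 1.2177
Stable ⇔ ρ < 1: NO
Spare capacity = cμ − λ = 11.44 − 13.93 = -2.49/hr

Final: ρ = 1.2177; unstable; margin = -2.49/hr


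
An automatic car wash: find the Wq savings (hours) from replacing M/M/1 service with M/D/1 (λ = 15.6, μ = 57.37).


ρ = 15.6/57.37 = 0.2719
Wq(M/M/1) = ρ/(μ−λ) = 0.2719/41.77 = 0.006510 hr
Wq(M/D/1) = ρ/(2(μ−λ)) = 0.003255 hr
Savings = 0.006510 − 0.003255 = 0.003255 hr

Final: 0.003255 hr


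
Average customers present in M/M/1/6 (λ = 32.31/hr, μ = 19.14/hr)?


ρ = 32.31/19.14 = 1.6881
L = ρ[1 − (K+1)ρ^K + Kρ^(K+1)] / [(1−ρ)(1−ρ^(K+1))]
Numerator: 1.6881·(1 − 7·23.140362 + 6·39.062962) = 123.897606
Denominator: (-0.6881)·(-38.062962) = 26.190659
L = 123.897606/26.190659 = 4.7306

Final: 4.7306


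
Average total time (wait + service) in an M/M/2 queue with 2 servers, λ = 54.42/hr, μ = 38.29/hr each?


a = 1.4213; ρ = 0.7106; P₀ = 0.169160
Lq = P₀·a^c·ρ/(c!(1−ρ)²) = 1.44994
Wq = Lq/λ = 1.44994/54.42 = 0.02664 hr
W = Wq + 1/μ = 0.02664 + 0.02612 = 0.05276 hr

Final: 0.05276 hr


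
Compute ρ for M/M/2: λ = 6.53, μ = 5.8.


ρ = λ/(cμ) = 6.53/(2·5.8) = 6.53/11.60 = 0.5629

Final: 0.5629


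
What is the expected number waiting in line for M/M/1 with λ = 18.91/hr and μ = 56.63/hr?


ρ = 18.91/56.63 = 0.3339
Lq = ρ²/(1−ρ) = 0.1115/0.6661 = 0.1674

Final: 0.1674


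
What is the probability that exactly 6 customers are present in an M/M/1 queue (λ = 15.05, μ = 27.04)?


ρ = 15.05/27.04 = 0.5566
P_n = (1−ρ)·ρ^n = (1 − 0.5566)·0.5566^6 = 0.4434·0.029729 = 0.013182

Final: 0.013182


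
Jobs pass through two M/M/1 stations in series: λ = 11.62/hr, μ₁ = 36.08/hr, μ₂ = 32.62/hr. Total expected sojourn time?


Each node sees arrival rate λ = 11.62/hr (tandem ⇒ throughput preserved).
W₁ = 1/(μ₁−λ) = 1/(36.08−11.62) = 0.04088 hr
W₂ = 1/(μ₂−λ) = 1/(32.62−11.62) = 0.04762 hr
W_total = W₁ + W₂ = 0.04088 + 0.04762 = 0.08850 hr

Final: 0.08850 hr


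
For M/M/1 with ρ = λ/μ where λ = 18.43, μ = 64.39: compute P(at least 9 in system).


ρ = 18.43/64.39 = 0.2862
P(N ≥ n) = ρ^n = 0.2862^9 = 0.00001289

Final: 0.00001289


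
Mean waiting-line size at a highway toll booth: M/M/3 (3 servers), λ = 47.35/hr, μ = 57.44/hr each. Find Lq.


a = λ/μ = 0.8243; ρ = a/3 = 0.2748
P₀ = 0.436140
Lq = P₀·a^c·ρ / (c!·(1−ρ)²) = 0.436140·0.56017·0.2748/(6·0.52594)
= 0.02127

Final: 0.02127


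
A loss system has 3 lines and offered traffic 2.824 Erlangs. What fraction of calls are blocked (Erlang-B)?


B(c,a) = (a^c/c!) / Σ_{k=0}^{c} a^k/k!
a^3/3! = 3.753555
Σ terms (k=0..3): 1.00000 + 2.82400 + 3.98749 + 3.75356 = 11.565043
B = 3.753555/11.565043 = 0.324560

Final: 0.324560


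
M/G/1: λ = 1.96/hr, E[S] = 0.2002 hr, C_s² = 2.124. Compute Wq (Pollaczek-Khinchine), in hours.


ρ = λ·E[S] = 1.96·0.2002 = 0.3924
E[S²] = E[S]²(1+C_s²) = 0.2002²·(1+2.124) = 0.125210
Wq = λ·E[S²]/(2(1−ρ)) = 1.96·0.125210/(2·0.6076) = 0.20195 hr

Final: 0.20195 hr


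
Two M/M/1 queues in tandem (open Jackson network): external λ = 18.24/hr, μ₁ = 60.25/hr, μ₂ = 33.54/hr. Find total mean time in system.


Each node sees arrival rate λ = 18.24/hr (tandem ⇒ throughput preserved).
W₁ = 1/(μ₁−λ) = 1/(60.25−18.24) = 0.02380 hr
W₂ = 1/(μ₂−λ) = 1/(33.54−18.24) = 0.06536 hr
W_total = W₁ + W₂ = 0.02380 + 0.06536 = 0.08916 hr

Final: 0.08916 hr


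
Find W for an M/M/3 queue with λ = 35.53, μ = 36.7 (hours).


a = 0.9681; ρ = 0.3227; P₀ = 0.375935
Lq = P₀·a^c·ρ/(c!(1−ρ)²) = 0.03999
Wq = Lq/λ = 0.03999/35.53 = 0.001126 hr
W = Wq + 1/μ = 0.001126 + 0.02725 = 0.02837 hr

Final: 0.02837 hr


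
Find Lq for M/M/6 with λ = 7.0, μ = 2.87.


a = λ/μ = 2.4390; ρ = a/6 = 0.4065
P₀ = 0.086820
Lq = P₀·a^c·ρ / (c!·(1−ρ)²) = 0.086820·210.52170·0.4065/(720·0.35224)
= 0.02930

Final: 0.02930


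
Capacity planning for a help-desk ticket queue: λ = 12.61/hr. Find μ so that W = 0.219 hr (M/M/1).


W = 1/(μ−λ) ⇒ μ − λ = 1/W = 1/0.219 = 4.5662
μ = λ + 1/W = 12.61 + 4.5662 = 17.1762 per hr

Final: 17.1762 /hr


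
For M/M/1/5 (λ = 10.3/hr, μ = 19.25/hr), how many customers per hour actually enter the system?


ρ = 0.5351; P_K = (1−ρ)ρ^5/(1−ρ^6) = 0.020880
λ_eff = λ(1 − P_K) = 10.3·(1 − 0.020880) = 10.3·0.979120 = 10.0849 /hr

Final: 10.0849 /hr


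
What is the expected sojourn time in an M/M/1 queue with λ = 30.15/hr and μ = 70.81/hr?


W = 1/(μ−λ) = 1/(70.81 − 30.15) = 1/40.66 = 0.02459 hr

Final: 0.02459 hr


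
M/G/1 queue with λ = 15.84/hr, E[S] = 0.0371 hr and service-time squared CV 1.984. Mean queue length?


ρ = λ·E[S] = 15.84·0.0371 = 0.5877
Lq = ρ²(1+C_s²)/(2(1−ρ)) = 0.3453·(1+1.984)/(2·0.4123)
= 0.3453·2.9840/0.8247 = 1.24961

Final: 1.24961


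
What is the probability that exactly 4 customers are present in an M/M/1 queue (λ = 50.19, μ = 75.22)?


ρ = 50.19/75.22 = 0.6672
P_n = (1−ρ)·ρ^n = (1 − 0.6672)·0.6672^4 = 0.3328·0.198215 = 0.065957

Final: 0.065957


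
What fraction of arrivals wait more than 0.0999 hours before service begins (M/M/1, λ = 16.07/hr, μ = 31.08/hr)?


ρ = 16.07/31.08 = 0.5171
P(Wq > t) = ρ·e^{−(μ−λ)t} = 0.5171·e^{−1.4995}
= 0.5171·0.223242 = 0.115428

Final: 0.115428


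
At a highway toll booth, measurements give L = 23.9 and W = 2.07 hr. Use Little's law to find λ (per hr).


λ = L/W = 23.9/2.07 = 11.5459 /hr

Final: 11.5459 /hr


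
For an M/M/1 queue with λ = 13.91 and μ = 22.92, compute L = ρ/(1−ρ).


ρ = λ/μ = 13.91/22.92 = 0.6069
L = ρ/(1−ρ) = 0.6069/(1 − 0.6069) = 0.6069/0.3931 = 1.5438

Final: 1.5438


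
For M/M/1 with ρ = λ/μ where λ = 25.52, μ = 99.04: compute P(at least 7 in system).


ρ = 25.52/99.04 = 0.2577
P(N ≥ n) = ρ^n = 0.2577^7 = 0.00007542

Final: 0.00007542


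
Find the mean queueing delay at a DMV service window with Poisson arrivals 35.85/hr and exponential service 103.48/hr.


ρ = 35.85/103.48 = 0.3464
Wq = ρ/(μ−λ) = 0.3464/(103.48 − 35.85) = 0.3464/67.63 = 0.005123 hr

Final: 0.005123 hr


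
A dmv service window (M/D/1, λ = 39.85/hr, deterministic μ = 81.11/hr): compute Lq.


ρ = 39.85/81.11 = 0.4913
M/D/1: Lq = ρ²/(2(1−ρ)) = 0.2414/(2·0.5087) = 0.23726

Final: 0.23726


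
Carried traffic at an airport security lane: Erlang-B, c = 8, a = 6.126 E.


B(8,6.126) = 0.128903 (Erlang-B)
Carried load = a(1 − B) = 6.126·(1 − 0.128903) = 6.126·0.871097 = 5.3363 E

Final: 5.3363 Erlangs


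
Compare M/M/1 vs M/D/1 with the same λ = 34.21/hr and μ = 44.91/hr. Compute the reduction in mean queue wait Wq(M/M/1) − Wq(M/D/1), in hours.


ρ = 34.21/44.91 = 0.7617
Wq(M/M/1) = ρ/(μ−λ) = 0.7617/10.70 = 0.07119 hr
Wq(M/D/1) = ρ/(2(μ−λ)) = 0.03560 hr
Savings = 0.07119 − 0.03560 = 0.03560 hr

Final: 0.03560 hr


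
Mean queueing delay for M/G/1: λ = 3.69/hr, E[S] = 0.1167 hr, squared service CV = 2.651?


ρ = λ·E[S] = 3.69·0.1167 = 0.4306
E[S²] = E[S]²(1+C_s²) = 0.1167²·(1+2.651) = 0.049723
Wq = λ·E[S²]/(2(1−ρ)) = 3.69·0.049723/(2·0.5694) = 0.16112 hr

Final: 0.16112 hr


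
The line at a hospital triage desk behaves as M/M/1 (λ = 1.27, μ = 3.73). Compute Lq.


ρ = 1.27/3.73 = 0.3405
Lq = ρ²/(1−ρ) = 0.1159/0.6595 = 0.1758

Final: 0.1758


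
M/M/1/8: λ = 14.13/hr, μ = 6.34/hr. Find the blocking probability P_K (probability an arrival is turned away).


ρ = λ/μ = 14.13/6.34 = 2.2287
P_K = (1−ρ)ρ^K/(1−ρ^(K+1)) = (-1.2287·608.727934)/(1 − 1356.675979)
= -747.948045/-1355.675979 = 0.551716

Final: 0.551716


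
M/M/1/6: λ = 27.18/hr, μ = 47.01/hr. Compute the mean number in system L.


ρ = 27.18/47.01 = 0.5782
L = ρ[1 − (K+1)ρ^K + Kρ^(K+1)] / [(1−ρ)(1−ρ^(K+1))]
Numerator: 0.5782·(1 − 7·0.037356 + 6·0.021598) = 0.501913
Denominator: (0.4218)·(0.978402) = 0.412715
L = 0.501913/0.412715 = 1.2161

Final: 1.2161


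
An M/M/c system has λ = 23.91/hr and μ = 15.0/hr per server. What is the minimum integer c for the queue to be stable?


Stability requires cμ > λ ⇔ c > λ/μ.
λ/μ = 23.91/15.0 = 1.5940
Minimum integer c = ⌊1.5940⌋ + 1 = 2
Check: 2·15.0 = 30.00 > 23.91, while 1·15.0 = 15.00 ≤ 23.91

Final: 2 servers


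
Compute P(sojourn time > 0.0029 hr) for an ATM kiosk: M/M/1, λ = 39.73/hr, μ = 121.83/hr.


W ~ Exponential(μ−λ) for M/M/1.
μ − λ = 121.83 − 39.73 = 82.1000
P(W > t) = e^{−(μ−λ)t} = e^{−0.2381} = 0.788132

Final: 0.788132


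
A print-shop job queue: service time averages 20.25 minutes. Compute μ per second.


μ = 1/(service time) in consistent units.
1 second = 0.0166667 min, so μ = 0.0166667/20.25 = 0.0008230 per second

Final: 0.0008230 /sec


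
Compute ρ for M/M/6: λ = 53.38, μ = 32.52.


ρ = λ/(cμ) = 53.38/(6·32.52) = 53.38/195.12 = 0.2736

Final: 0.2736


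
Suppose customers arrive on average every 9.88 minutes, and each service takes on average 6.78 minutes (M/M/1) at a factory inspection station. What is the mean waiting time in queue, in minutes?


λ = 60/9.88 = 6.0729 /hr
μ = 60/6.78 = 8.8496 /hr
ρ = λ/μ = 6.0729/8.8496 = 0.6862
Wq = ρ/(μ−λ) = 0.6862/(8.8496−6.0729) = 0.24714 hr
In minutes: 0.24714·60 = 14.829 min

Final: 14.829 min


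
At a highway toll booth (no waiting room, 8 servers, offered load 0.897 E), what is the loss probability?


B(c,a) = (a^c/c!) / Σ_{k=0}^{c} a^k/k!
a^8/8! = 0.00001039
Σ terms (k=0..8): 1.00000 + 0.89700 + 0.40230 + 0.12029 + 0.02697 + 0.004839 + 0.0007235 + 0.00009271 + 0.00001039 = 2.452234
B = 0.00001039/2.452234 = 0.000004239

Final: 0.000004239


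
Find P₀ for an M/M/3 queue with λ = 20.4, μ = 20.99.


a = λ/μ = 20.4/20.99 = 0.9719; ρ = a/c = 0.3240
Σ_{k=0}^{2} a^k/k! (terms k=0..2) = 1.00000 + 0.97189 + 0.47229 = 2.44418
Tail: a^3/(3!(1−ρ)) = 0.91802/(6·0.6760) = 0.22632
P₀ = 1/(2.44418 + 0.22632) = 1/2.67050 = 0.374461

Final: 0.374461


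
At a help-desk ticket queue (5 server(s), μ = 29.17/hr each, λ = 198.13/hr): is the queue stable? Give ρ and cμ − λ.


Total capacity cμ = 5·29.17 = 145.85/hr
ρ = λ/(cμ) = 198.13/145.85 = 1.3585
Stable ⇔ ρ < 1: NO
Spare capacity = cμ − λ = 145.85 − 198.13 = -52.28/hr

Final: ρ = 1.3585; unstable; margin = -52.28/hr


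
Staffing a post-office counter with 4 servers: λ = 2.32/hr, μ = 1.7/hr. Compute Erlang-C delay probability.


a = λ/μ = 1.3647; ρ = a/4 = 0.3412
P₀ = 0.253878 (from M/M/c formula)
C(c,a) = [a^c/(c!(1−ρ))]·P₀ = [3.46862/(24·0.6588)]·0.253878
= 0.21937·0.253878 = 0.055693

Final: 0.055693


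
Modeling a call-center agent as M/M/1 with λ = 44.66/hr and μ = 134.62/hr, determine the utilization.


ρ = λ/μ = 44.66/134.62 = 0.3317

Final: 0.3317


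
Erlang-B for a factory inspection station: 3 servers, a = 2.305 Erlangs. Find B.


B(c,a) = (a^c/c!) / Σ_{k=0}^{c} a^k/k!
a^3/3! = 2.041087
Σ terms (k=0..3): 1.00000 + 2.30500 + 2.65651 + 2.04109 = 8.002600
B = 2.041087/8.002600 = 0.255053

Final: 0.255053


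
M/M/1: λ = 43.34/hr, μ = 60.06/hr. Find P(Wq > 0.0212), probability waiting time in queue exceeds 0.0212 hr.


ρ = 43.34/60.06 = 0.7216
P(Wq > t) = ρ·e^{−(μ−λ)t} = 0.7216·e^{−0.3545}
= 0.7216·0.701549 = 0.506246

Final: 0.506246


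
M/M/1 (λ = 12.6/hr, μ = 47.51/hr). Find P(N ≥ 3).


ρ = 12.6/47.51 = 0.2652
P(N ≥ n) = ρ^n = 0.2652^3 = 0.018653

Final: 0.018653


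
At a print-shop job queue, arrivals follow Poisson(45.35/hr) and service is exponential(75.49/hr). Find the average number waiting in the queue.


ρ = 45.35/75.49 = 0.6007
Lq = ρ²/(1−ρ) = 0.3609/0.3993 = 0.9039

Final: 0.9039


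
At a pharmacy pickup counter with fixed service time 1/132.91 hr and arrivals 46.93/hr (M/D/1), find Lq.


ρ = 46.93/132.91 = 0.3531
M/D/1: Lq = ρ²/(2(1−ρ)) = 0.1247/(2·0.6469) = 0.09636

Final: 0.09636


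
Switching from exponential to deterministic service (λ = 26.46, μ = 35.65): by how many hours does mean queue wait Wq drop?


ρ = 26.46/35.65 = 0.7422
Wq(M/M/1) = ρ/(μ−λ) = 0.7422/9.19 = 0.08076 hr
Wq(M/D/1) = ρ/(2(μ−λ)) = 0.04038 hr
Savings = 0.08076 − 0.04038 = 0.04038 hr

Final: 0.04038 hr


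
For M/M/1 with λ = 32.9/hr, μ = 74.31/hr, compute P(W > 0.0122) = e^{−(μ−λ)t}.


W ~ Exponential(μ−λ) for M/M/1.
μ − λ = 74.31 − 32.9 = 41.4100
P(W > t) = e^{−(μ−λ)t} = e^{−0.5052} = 0.603384

Final: 0.603384


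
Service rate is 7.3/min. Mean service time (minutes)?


Mean service time = 1/μ = 1/7.3 minute = 0.13699 minute
In minutes: 0.13699 × 1 = 0.1370 min

Final: 0.1370 min


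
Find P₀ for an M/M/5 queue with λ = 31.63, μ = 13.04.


a = λ/μ = 31.63/13.04 = 2.4256; ρ = a/c = 0.4851
Σ_{k=0}^{4} a^k/k! (terms k=0..4) = 1.00000 + 2.42561 + 2.94180 + 2.37856 + 1.44236 = 10.18834
Tail: a^5/(5!(1−ρ)) = 83.96688/(120·0.5149) = 1.35901
P₀ = 1/(10.18834 + 1.35901) = 1/11.54735 = 0.086600

Final: 0.086600


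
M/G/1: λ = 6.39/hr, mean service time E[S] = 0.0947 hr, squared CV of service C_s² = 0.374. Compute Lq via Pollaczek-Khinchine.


ρ = λ·E[S] = 6.39·0.0947 = 0.6051
Lq = ρ²(1+C_s²)/(2(1−ρ)) = 0.3662·(1+0.374)/(2·0.3949)
= 0.3662·1.3740/0.7897 = 0.63710

Final: 0.63710


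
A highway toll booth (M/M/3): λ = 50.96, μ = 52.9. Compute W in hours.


a = 0.9633; ρ = 0.3211; P₀ = 0.377816
Lq = P₀·a^c·ρ/(c!(1−ρ)²) = 0.03922
Wq = Lq/λ = 0.03922/50.96 = 0.0007696 hr
W = Wq + 1/μ = 0.0007696 + 0.01890 = 0.01967 hr

Final: 0.01967 hr


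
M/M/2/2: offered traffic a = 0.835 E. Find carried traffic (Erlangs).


B(2,0.835) = 0.159649 (Erlang-B)
Carried load = a(1 − B) = 0.835·(1 − 0.159649) = 0.835·0.840351 = 0.7017 E

Final: 0.7017 Erlangs


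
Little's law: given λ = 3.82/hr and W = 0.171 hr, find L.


L = λW = 3.82·0.171 = 0.6532

Final: 0.6532


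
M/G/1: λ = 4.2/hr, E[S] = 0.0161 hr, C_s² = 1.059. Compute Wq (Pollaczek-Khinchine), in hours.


ρ = λ·E[S] = 4.2·0.0161 = 0.06762
E[S²] = E[S]²(1+C_s²) = 0.0161²·(1+1.059) = 0.0005337
Wq = λ·E[S²]/(2(1−ρ)) = 4.2·0.0005337/(2·0.9324) = 0.001202 hr

Final: 0.001202 hr


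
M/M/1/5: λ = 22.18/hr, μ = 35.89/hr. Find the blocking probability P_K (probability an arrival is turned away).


ρ = λ/μ = 22.18/35.89 = 0.6180
P_K = (1−ρ)ρ^K/(1−ρ^(K+1)) = (0.3820·0.090145)/(1 − 0.055709)
= 0.034435/0.944291 = 0.036467

Final: 0.036467


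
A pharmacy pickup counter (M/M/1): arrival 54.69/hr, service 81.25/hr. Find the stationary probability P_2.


ρ = 54.69/81.25 = 0.6731
P_n = (1−ρ)·ρ^n = (1 − 0.6731)·0.6731^2 = 0.3269·0.453074 = 0.148106

Final: 0.148106


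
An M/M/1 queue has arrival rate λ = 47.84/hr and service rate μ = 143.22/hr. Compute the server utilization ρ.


ρ = λ/μ = 47.84/143.22 = 0.3340

Final: 0.3340


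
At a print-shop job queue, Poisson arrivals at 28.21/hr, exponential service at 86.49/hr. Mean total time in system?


W = 1/(μ−λ) = 1/(86.49 − 28.21) = 1/58.28 = 0.01716 hr

Final: 0.01716 hr


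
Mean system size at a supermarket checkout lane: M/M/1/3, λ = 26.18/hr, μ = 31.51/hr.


ρ = 26.18/31.51 = 0.8308
L = ρ[1 − (K+1)ρ^K + Kρ^(K+1)] / [(1−ρ)(1−ρ^(K+1))]
Numerator: 0.8308·(1 − 4·0.573540 + 3·0.476524) = 0.112507
Denominator: (0.1692)·(0.523476) = 0.088547
L = 0.112507/0.088547 = 1.2706

Final: 1.2706


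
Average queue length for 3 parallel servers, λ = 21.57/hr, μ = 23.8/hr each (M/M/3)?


a = λ/μ = 0.9063; ρ = a/3 = 0.3021
P₀ = 0.400838
Lq = P₀·a^c·ρ / (c!·(1−ρ)²) = 0.400838·0.74442·0.3021/(6·0.48706)
= 0.03085

Final: 0.03085


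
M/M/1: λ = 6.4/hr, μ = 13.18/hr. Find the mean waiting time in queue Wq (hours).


ρ = 6.4/13.18 = 0.4856
Wq = ρ/(μ−λ) = 0.4856/(13.18 − 6.4) = 0.4856/6.78 = 0.07162 hr

Final: 0.07162 hr


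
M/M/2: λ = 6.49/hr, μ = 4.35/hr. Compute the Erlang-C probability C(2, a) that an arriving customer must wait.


a = λ/μ = 1.4920; ρ = a/2 = 0.7460
P₀ = 0.145490 (from M/M/c formula)
C(c,a) = [a^c/(c!(1−ρ))]·P₀ = [2.22593/(2·0.2540)]·0.145490
= 4.38135·0.145490 = 0.637444

Final: 0.637444


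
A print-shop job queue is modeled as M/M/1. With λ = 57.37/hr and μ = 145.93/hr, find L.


ρ = λ/μ = 57.37/145.93 = 0.3931
L = ρ/(1−ρ) = 0.3931/(1 − 0.3931) = 0.3931/0.6069 = 0.6478

Final: 0.6478


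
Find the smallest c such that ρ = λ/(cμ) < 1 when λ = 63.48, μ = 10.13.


Stability requires cμ > λ ⇔ c > λ/μ.
λ/μ = 63.48/10.13 = 6.2665
Minimum integer c = ⌊6.2665⌋ + 1 = 7
Check: 7·10.13 = 70.91 > 63.48, while 6·10.13 = 60.78 ≤ 63.48

Final: 7 servers


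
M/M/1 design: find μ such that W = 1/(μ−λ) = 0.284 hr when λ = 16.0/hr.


W = 1/(μ−λ) ⇒ μ − λ = 1/W = 1/0.284 = 3.5211
μ = λ + 1/W = 16.0 + 3.5211 = 19.5211 per hr

Final: 19.5211 /hr


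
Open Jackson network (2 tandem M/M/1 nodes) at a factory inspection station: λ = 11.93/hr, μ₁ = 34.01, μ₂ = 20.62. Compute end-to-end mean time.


Each node sees arrival rate λ = 11.93/hr (tandem ⇒ throughput preserved).
W₁ = 1/(μ₁−λ) = 1/(34.01−11.93) = 0.04529 hr
W₂ = 1/(μ₂−λ) = 1/(20.62−11.93) = 0.11507 hr
W_total = W₁ + W₂ = 0.04529 + 0.11507 = 0.16036 hr

Final: 0.16036 hr


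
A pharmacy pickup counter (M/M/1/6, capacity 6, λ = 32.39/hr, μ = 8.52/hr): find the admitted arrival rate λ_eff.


ρ = 3.8016; P_K = (1−ρ)ρ^6/(1−ρ^7) = 0.737020
λ_eff = λ(1 − P_K) = 32.39·(1 − 0.737020) = 32.39·0.262980 = 8.5179 /hr

Final: 8.5179 /hr


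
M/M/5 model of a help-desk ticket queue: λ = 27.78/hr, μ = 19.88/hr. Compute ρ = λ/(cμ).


ρ = λ/(cμ) = 27.78/(5·19.88) = 27.78/99.40 = 0.2795

Final: 0.2795


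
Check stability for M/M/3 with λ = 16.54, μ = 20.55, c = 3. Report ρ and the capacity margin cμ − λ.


Total capacity cμ = 3·20.55 = 61.65/hr
ρ = λ/(cμ) = 16.54/61.65 = 0.2683
Stable ⇔ ρ < 1: YES
Spare capacity = cμ − λ = 61.65 − 16.54 = 45.11/hr

Final: ρ = 0.2683; stable; margin = 45.11/hr


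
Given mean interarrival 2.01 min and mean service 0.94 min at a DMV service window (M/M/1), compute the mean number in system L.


λ = 60/2.01 = 29.8507 /hr
μ = 60/0.94 = 63.8298 /hr
ρ = λ/μ = 29.8507/63.8298 = 0.4677
L = ρ/(1−ρ) = 0.4677/0.5323 = 0.8785

Final: 0.8785


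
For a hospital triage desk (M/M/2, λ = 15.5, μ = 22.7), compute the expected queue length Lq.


a = λ/μ = 0.6828; ρ = a/2 = 0.3414
P₀ = 0.490969
Lq = P₀·a^c·ρ / (c!·(1−ρ)²) = 0.490969·0.46624·0.3414/(2·0.43374)
= 0.09009

Final: 0.09009


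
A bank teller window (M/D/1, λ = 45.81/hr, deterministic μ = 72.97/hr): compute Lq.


ρ = 45.81/72.97 = 0.6278
M/D/1: Lq = ρ²/(2(1−ρ)) = 0.3941/(2·0.3722) = 0.52944

Final: 0.52944


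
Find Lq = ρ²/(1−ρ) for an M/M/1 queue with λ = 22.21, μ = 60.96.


ρ = 22.21/60.96 = 0.3643
Lq = ρ²/(1−ρ) = 0.1327/0.6357 = 0.2088

Final: 0.2088


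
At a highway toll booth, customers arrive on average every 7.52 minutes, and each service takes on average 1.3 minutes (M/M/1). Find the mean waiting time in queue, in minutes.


λ = 60/7.52 = 7.9787 /hr
μ = 60/1.3 = 46.1538 /hr
ρ = λ/μ = 7.9787/46.1538 = 0.1729
Wq = ρ/(μ−λ) = 0.1729/(46.1538−7.9787) = 0.004528 hr
In minutes: 0.004528·60 = 0.2717 min

Final: 0.2717 min


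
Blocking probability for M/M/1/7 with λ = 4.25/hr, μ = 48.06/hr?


ρ = λ/μ = 4.25/48.06 = 0.08843
P_K = (1−ρ)ρ^K/(1−ρ^(K+1)) = (0.9116·0.00000004229)/(1 − 0.000000003740)
= 0.00000003855/1.000000 = 0.00000003855

Final: 0.00000003855


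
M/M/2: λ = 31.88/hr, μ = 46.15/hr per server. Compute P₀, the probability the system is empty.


a = λ/μ = 31.88/46.15 = 0.6908; ρ = a/c = 0.3454
Σ_{k=0}^{1} a^k/k! (terms k=0..1) = 1.00000 + 0.69079 = 1.69079
Tail: a^2/(2!(1−ρ)) = 0.47719/(2·0.6546) = 0.36449
P₀ = 1/(1.69079 + 0.36449) = 1/2.05528 = 0.486552

Final: 0.486552


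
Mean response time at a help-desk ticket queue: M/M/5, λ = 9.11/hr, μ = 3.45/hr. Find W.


a = 2.6406; ρ = 0.5281; P₀ = 0.069020
Lq = P₀·a^c·ρ/(c!(1−ρ)²) = 0.17513
Wq = Lq/λ = 0.17513/9.11 = 0.01922 hr
W = Wq + 1/μ = 0.01922 + 0.28986 = 0.30908 hr

Final: 0.30908 hr


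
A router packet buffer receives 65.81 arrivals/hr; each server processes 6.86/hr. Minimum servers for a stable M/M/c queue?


Stability requires cμ > λ ⇔ c > λ/μ.
λ/μ = 65.81/6.86 = 9.5933
Minimum integer c = ⌊9.5933⌋ + 1 = 10
Check: 10·6.86 = 68.60 > 65.81, while 9·6.86 = 61.74 ≤ 65.81

Final: 10 servers


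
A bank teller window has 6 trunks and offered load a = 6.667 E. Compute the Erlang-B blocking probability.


B(c,a) = (a^c/c!) / Σ_{k=0}^{c} a^k/k!
a^6/6! = 121.969217
Σ terms (k=0..6): 1.00000 + 6.66700 + 22.22444 + 49.39012 + 82.32099 + 109.76681 + 121.96922 = 393.338580
B = 121.969217/393.338580 = 0.310087

Final: 0.310087


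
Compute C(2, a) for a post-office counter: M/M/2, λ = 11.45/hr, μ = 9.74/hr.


a = λ/μ = 1.1756; ρ = a/2 = 0.5878
P₀ = 0.259618 (from M/M/c formula)
C(c,a) = [a^c/(c!(1−ρ))]·P₀ = [1.38195/(2·0.4122)]·0.259618
= 1.67624·0.259618 = 0.435183

Final: 0.435183


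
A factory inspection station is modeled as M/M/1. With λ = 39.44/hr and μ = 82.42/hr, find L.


ρ = λ/μ = 39.44/82.42 = 0.4785
L = ρ/(1−ρ) = 0.4785/(1 − 0.4785) = 0.4785/0.5215 = 0.9176

Final: 0.9176


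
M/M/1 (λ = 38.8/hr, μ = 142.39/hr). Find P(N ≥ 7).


ρ = 38.8/142.39 = 0.2725
P(N ≥ n) = ρ^n = 0.2725^7 = 0.0001115

Final: 0.0001115


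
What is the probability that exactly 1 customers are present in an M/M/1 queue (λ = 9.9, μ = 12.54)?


ρ = 9.9/12.54 = 0.7895
P_n = (1−ρ)·ρ^n = (1 − 0.7895)·0.7895^1 = 0.2105·0.789474 = 0.166205

Final: 0.166205


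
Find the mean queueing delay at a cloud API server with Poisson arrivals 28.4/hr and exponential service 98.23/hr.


ρ = 28.4/98.23 = 0.2891
Wq = ρ/(μ−λ) = 0.2891/(98.23 − 28.4) = 0.2891/69.83 = 0.004140 hr

Final: 0.004140 hr


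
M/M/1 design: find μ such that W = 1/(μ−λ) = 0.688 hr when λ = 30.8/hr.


W = 1/(μ−λ) ⇒ μ − λ = 1/W = 1/0.688 = 1.4535
μ = λ + 1/W = 30.8 + 1.4535 = 32.2535 per hr

Final: 32.2535 /hr


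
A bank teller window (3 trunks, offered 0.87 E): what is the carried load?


B(3,0.87) = 0.046540 (Erlang-B)
Carried load = a(1 − B) = 0.87·(1 − 0.046540) = 0.87·0.953460 = 0.8295 E

Final: 0.8295 Erlangs


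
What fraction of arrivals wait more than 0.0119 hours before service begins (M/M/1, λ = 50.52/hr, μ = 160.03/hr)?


ρ = 50.52/160.03 = 0.3157
P(Wq > t) = ρ·e^{−(μ−λ)t} = 0.3157·e^{−1.3032}
= 0.3157·0.271670 = 0.085764

Final: 0.085764


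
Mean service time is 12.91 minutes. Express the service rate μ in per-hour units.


μ = 1/(service time) in consistent units.
1 hour = 60 min, so μ = 60/12.91 = 4.6476 per hour

Final: 4.6476 /hr


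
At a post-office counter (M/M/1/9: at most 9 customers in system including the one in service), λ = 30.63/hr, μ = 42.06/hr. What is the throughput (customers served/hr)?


ρ = 0.7282; P_K = (1−ρ)ρ^9/(1−ρ^10) = 0.016341
λ_eff = λ(1 − P_K) = 30.63·(1 − 0.016341) = 30.63·0.983659 = 30.1295 /hr

Final: 30.1295 /hr


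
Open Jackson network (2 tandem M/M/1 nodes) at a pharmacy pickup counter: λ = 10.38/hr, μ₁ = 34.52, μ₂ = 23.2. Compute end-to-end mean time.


Each node sees arrival rate λ = 10.38/hr (tandem ⇒ throughput preserved).
W₁ = 1/(μ₁−λ) = 1/(34.52−10.38) = 0.04143 hr
W₂ = 1/(μ₂−λ) = 1/(23.2−10.38) = 0.07800 hr
W_total = W₁ + W₂ = 0.04143 + 0.07800 = 0.11943 hr

Final: 0.11943 hr


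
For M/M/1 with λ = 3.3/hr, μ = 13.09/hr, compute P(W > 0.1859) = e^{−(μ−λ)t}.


W ~ Exponential(μ−λ) for M/M/1.
μ − λ = 13.09 − 3.3 = 9.7900
P(W > t) = e^{−(μ−λ)t} = e^{−1.8200} = 0.162032

Final: 0.162032


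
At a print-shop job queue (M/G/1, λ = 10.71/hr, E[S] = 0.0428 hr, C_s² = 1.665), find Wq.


ρ = λ·E[S] = 10.71·0.0428 = 0.4584
E[S²] = E[S]²(1+C_s²) = 0.0428²·(1+1.665) = 0.004882
Wq = λ·E[S²]/(2(1−ρ)) = 10.71·0.004882/(2·0.5416) = 0.04827 hr

Final: 0.04827 hr


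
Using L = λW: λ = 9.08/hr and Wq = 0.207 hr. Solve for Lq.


Lq = λWq = 9.08·0.207 = 1.8796

Final: 1.8796


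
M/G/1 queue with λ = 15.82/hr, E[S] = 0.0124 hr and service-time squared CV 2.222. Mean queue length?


ρ = λ·E[S] = 15.82·0.0124 = 0.1962
Lq = ρ²(1+C_s²)/(2(1−ρ)) = 0.03848·(1+2.222)/(2·0.8038)
= 0.03848·3.2220/1.6077 = 0.07712

Final: 0.07712


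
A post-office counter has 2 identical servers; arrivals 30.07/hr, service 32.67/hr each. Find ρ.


ρ = λ/(cμ) = 30.07/(2·32.67) = 30.07/65.34 = 0.4602

Final: 0.4602


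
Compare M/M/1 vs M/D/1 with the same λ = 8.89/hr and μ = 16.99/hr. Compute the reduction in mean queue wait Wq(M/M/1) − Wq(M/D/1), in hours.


ρ = 8.89/16.99 = 0.5232
Wq(M/M/1) = ρ/(μ−λ) = 0.5232/8.10 = 0.06460 hr
Wq(M/D/1) = ρ/(2(μ−λ)) = 0.03230 hr
Savings = 0.06460 − 0.03230 = 0.03230 hr

Final: 0.03230 hr


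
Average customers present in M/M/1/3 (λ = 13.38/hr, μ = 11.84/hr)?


ρ = 13.38/11.84 = 1.1301
L = ρ[1 − (K+1)ρ^K + Kρ^(K+1)] / [(1−ρ)(1−ρ^(K+1))]
Numerator: 1.1301·(1 − 4·1.443156 + 3·1.630864) = 0.135571
Denominator: (-0.1301)·(-0.630864) = 0.082055
L = 0.135571/0.082055 = 1.6522

Final: 1.6522


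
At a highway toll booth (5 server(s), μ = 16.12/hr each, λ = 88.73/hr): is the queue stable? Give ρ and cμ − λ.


Total capacity cμ = 5·16.12 = 80.60/hr
ρ = λ/(cμ) = 88.73/80.60 = 1.1009
Stable ⇔ ρ < 1: NO
Spare capacity = cμ − λ = 80.60 − 88.73 = -8.13/hr

Final: ρ = 1.1009; unstable; margin = -8.13/hr


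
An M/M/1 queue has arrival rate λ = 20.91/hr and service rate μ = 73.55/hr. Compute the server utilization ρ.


ρ = λ/μ = 20.91/73.55 = 0.2843

Final: 0.2843


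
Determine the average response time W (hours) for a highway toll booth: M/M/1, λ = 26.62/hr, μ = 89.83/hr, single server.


W = 1/(μ−λ) = 1/(89.83 − 26.62) = 1/63.21 = 0.01582 hr

Final: 0.01582 hr


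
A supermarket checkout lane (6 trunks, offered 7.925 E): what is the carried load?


B(6,7.925) = 0.385645 (Erlang-B)
Carried load = a(1 − B) = 7.925·(1 − 0.385645) = 7.925·0.614355 = 4.8688 E

Final: 4.8688 Erlangs


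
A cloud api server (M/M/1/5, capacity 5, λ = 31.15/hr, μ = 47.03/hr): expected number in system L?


ρ = 31.15/47.03 = 0.6623
L = ρ[1 − (K+1)ρ^K + Kρ^(K+1)] / [(1−ρ)(1−ρ^(K+1))]
Numerator: 0.6623·(1 − 6·0.127472 + 5·0.084430) = 0.435371
Denominator: (0.3377)·(0.915570) = 0.309148
L = 0.435371/0.309148 = 1.4083

Final: 1.4083


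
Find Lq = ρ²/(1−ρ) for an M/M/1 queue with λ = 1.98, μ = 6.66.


ρ = 1.98/6.66 = 0.2973
Lq = ρ²/(1−ρ) = 0.08839/0.7027 = 0.1258

Final: 0.1258


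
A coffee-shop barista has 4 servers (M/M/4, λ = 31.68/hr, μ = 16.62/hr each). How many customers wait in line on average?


a = λ/μ = 1.9061; ρ = a/4 = 0.4765
P₀ = 0.144344
Lq = P₀·a^c·ρ / (c!·(1−ρ)²) = 0.144344·13.20130·0.4765/(24·0.27402)
= 0.13808

Final: 0.13808


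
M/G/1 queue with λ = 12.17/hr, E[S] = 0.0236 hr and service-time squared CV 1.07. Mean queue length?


ρ = λ·E[S] = 12.17·0.0236 = 0.2872
Lq = ρ²(1+C_s²)/(2(1−ρ)) = 0.08249·(1+1.07)/(2·0.7128)
= 0.08249·2.0700/1.4256 = 0.11978

Final: 0.11978


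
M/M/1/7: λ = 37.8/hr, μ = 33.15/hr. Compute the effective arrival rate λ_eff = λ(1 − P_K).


ρ = 1.1403; P_K = (1−ρ)ρ^7/(1−ρ^8) = 0.189224
λ_eff = λ(1 − P_K) = 37.8·(1 − 0.189224) = 37.8·0.810776 = 30.6473 /hr

Final: 30.6473 /hr


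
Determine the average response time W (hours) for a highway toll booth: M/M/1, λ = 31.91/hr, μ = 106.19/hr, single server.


W = 1/(μ−λ) = 1/(106.19 − 31.91) = 1/74.28 = 0.01346 hr

Final: 0.01346 hr


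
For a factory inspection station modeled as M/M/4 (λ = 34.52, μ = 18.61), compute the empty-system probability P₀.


a = λ/μ = 34.52/18.61 = 1.8549; ρ = a/c = 0.4637
Σ_{k=0}^{3} a^k/k! (terms k=0..3) = 1.00000 + 1.85492 + 1.72036 + 1.06371 = 5.63898
Tail: a^4/(4!(1−ρ)) = 11.83853/(24·0.5363) = 0.91982
P₀ = 1/(5.63898 + 0.91982) = 1/6.55880 = 0.152467

Final: 0.152467


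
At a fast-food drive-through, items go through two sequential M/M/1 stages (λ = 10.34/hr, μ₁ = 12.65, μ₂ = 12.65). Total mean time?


Each node sees arrival rate λ = 10.34/hr (tandem ⇒ throughput preserved).
W₁ = 1/(μ₁−λ) = 1/(12.65−10.34) = 0.43290 hr
W₂ = 1/(μ₂−λ) = 1/(12.65−10.34) = 0.43290 hr
W_total = W₁ + W₂ = 0.43290 + 0.43290 = 0.86580 hr

Final: 0.86580 hr


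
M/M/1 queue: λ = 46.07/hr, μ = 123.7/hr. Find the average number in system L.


ρ = λ/μ = 46.07/123.7 = 0.3724
L = ρ/(1−ρ) = 0.3724/(1 − 0.3724) = 0.3724/0.6276 = 0.5935

Final: 0.5935


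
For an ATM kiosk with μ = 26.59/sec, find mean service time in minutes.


Mean service time = 1/μ = 1/26.59 second = 0.03761 second
In minutes: 0.03761 × 0.0166667 = 0.0006268 min

Final: 0.0006268 min


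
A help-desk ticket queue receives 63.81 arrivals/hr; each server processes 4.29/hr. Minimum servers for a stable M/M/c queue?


Stability requires cμ > λ ⇔ c > λ/μ.
λ/μ = 63.81/4.29 = 14.8741
Minimum integer c = ⌊14.8741⌋ + 1 = 15
Check: 15·4.29 = 64.35 > 63.81, while 14·4.29 = 60.06 ≤ 63.81

Final: 15 servers


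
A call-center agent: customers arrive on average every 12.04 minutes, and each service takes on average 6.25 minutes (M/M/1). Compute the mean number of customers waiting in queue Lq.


λ = 60/12.04 = 4.9834 /hr
μ = 60/6.25 = 9.6000 /hr
ρ = λ/μ = 4.9834/9.6000 = 0.5191
Lq = ρ²/(1−ρ) = 0.2695/0.4809 = 0.5603

Final: 0.5603


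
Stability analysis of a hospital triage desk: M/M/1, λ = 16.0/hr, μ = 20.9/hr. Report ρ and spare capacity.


Total capacity cμ = 1·20.9 = 20.90/hr
ρ = λ/(cμ) = 16.0/20.90 = 0.7656
Stable ⇔ ρ < 1: YES
Spare capacity = cμ − λ = 20.90 − 16.0 = 4.90/hr

Final: ρ = 0.7656; stable; margin = 4.90/hr


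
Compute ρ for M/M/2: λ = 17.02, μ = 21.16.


ρ = λ/(cμ) = 17.02/(2·21.16) = 17.02/42.32 = 0.4022

Final: 0.4022


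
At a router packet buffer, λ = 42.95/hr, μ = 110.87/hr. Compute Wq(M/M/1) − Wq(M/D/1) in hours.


ρ = 42.95/110.87 = 0.3874
Wq(M/M/1) = ρ/(μ−λ) = 0.3874/67.92 = 0.005704 hr
Wq(M/D/1) = ρ/(2(μ−λ)) = 0.002852 hr
Savings = 0.005704 − 0.002852 = 0.002852 hr

Final: 0.002852 hr


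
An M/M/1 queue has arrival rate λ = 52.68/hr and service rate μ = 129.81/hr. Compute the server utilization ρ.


ρ = λ/μ = 52.68/129.81 = 0.4058

Final: 0.4058


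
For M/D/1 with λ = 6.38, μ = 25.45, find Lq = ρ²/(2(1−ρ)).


ρ = 6.38/25.45 = 0.2507
M/D/1: Lq = ρ²/(2(1−ρ)) = 0.06284/(2·0.7493) = 0.04193

Final: 0.04193


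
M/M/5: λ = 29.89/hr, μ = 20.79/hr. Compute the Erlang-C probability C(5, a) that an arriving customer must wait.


a = λ/μ = 1.4377; ρ = a/5 = 0.2875
P₀ = 0.237170 (from M/M/c formula)
C(c,a) = [a^c/(c!(1−ρ))]·P₀ = [6.14267/(120·0.7125)]·0.237170
= 0.07185·0.237170 = 0.017040

Final: 0.017040


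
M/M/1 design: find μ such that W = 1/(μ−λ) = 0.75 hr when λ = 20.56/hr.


W = 1/(μ−λ) ⇒ μ − λ = 1/W = 1/0.75 = 1.3333
μ = λ + 1/W = 20.56 + 1.3333 = 21.8933 per hr

Final: 21.8933 /hr


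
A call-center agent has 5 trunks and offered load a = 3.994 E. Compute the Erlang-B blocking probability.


B(c,a) = (a^c/c!) / Σ_{k=0}^{c} a^k/k!
a^5/5! = 8.469525
Σ terms (k=0..5): 1.00000 + 3.99400 + 7.97602 + 10.61874 + 10.60281 + 8.46953 = 42.661092
B = 8.469525/42.661092 = 0.198530

Final: 0.198530


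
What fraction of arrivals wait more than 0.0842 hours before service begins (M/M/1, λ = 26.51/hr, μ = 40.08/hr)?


ρ = 26.51/40.08 = 0.6614
P(Wq > t) = ρ·e^{−(μ−λ)t} = 0.6614·e^{−1.1426}
= 0.6614·0.318990 = 0.210989

Final: 0.210989


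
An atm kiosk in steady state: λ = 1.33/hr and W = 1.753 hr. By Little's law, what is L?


L = λW = 1.33·1.753 = 2.3315

Final: 2.3315


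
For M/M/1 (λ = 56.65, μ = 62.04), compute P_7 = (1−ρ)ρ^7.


ρ = 56.65/62.04 = 0.9131
P_n = (1−ρ)·ρ^n = (1 − 0.9131)·0.9131^7 = 0.08688·0.529294 = 0.045985

Final: 0.045985


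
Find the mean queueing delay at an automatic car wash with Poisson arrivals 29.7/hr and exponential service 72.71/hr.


ρ = 29.7/72.71 = 0.4085
Wq = ρ/(μ−λ) = 0.4085/(72.71 − 29.7) = 0.4085/43.01 = 0.009497 hr

Final: 0.009497 hr


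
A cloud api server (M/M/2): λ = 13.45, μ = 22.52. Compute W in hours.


a = 0.5972; ρ = 0.2986; P₀ = 0.540092
Lq = P₀·a^c·ρ/(c!(1−ρ)²) = 0.05847
Wq = Lq/λ = 0.05847/13.45 = 0.004348 hr
W = Wq + 1/μ = 0.004348 + 0.04440 = 0.04875 hr

Final: 0.04875 hr


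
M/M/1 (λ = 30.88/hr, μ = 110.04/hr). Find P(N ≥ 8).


ρ = 30.88/110.04 = 0.2806
P(N ≥ n) = ρ^n = 0.2806^8 = 0.00003846

Final: 0.00003846


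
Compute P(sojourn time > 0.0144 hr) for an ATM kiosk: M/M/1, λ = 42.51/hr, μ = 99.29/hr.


W ~ Exponential(μ−λ) for M/M/1.
μ − λ = 99.29 − 42.51 = 56.7800
P(W > t) = e^{−(μ−λ)t} = e^{−0.8176} = 0.441476

Final: 0.441476


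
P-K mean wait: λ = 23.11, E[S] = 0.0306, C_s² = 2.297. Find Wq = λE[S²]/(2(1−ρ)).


ρ = λ·E[S] = 23.11·0.0306 = 0.7072
E[S²] = E[S]²(1+C_s²) = 0.0306²·(1+2.297) = 0.003087
Wq = λ·E[S²]/(2(1−ρ)) = 23.11·0.003087/(2·0.2928) = 0.12182 hr

Final: 0.12182 hr


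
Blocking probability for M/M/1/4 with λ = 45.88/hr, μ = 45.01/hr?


ρ = λ/μ = 45.88/45.01 = 1.0193
P_K = (1−ρ)ρ^K/(1−ρ^(K+1)) = (-0.01933·1.079587)/(1 − 1.100454)
= -0.020867/-0.100454 = 0.207730

Final: 0.207730


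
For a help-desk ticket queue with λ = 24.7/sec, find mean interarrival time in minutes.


Mean interarrival time = 1/λ = 1/24.7 second = 0.04049 second
In minutes: 0.04049 × 0.0166667 = 0.0006748 min

Final: 0.0006748 min


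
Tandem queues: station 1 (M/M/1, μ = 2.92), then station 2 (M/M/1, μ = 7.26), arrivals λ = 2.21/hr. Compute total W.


Each node sees arrival rate λ = 2.21/hr (tandem ⇒ throughput preserved).
W₁ = 1/(μ₁−λ) = 1/(2.92−2.21) = 1.40845 hr
W₂ = 1/(μ₂−λ) = 1/(7.26−2.21) = 0.19802 hr
W_total = W₁ + W₂ = 1.40845 + 0.19802 = 1.60647 hr

Final: 1.60647 hr


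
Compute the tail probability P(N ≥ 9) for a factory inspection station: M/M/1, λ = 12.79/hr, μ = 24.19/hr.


ρ = 12.79/24.19 = 0.5287
P(N ≥ n) = ρ^n = 0.5287^9 = 0.003229

Final: 0.003229


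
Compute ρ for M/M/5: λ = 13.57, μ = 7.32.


ρ = λ/(cμ) = 13.57/(5·7.32) = 13.57/36.60 = 0.3708

Final: 0.3708


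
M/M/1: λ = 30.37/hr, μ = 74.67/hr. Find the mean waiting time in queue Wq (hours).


ρ = 30.37/74.67 = 0.4067
Wq = ρ/(μ−λ) = 0.4067/(74.67 − 30.37) = 0.4067/44.30 = 0.009181 hr

Final: 0.009181 hr


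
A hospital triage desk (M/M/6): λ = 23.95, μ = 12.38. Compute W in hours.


a = 1.9346; ρ = 0.3224; P₀ = 0.144312
Lq = P₀·a^c·ρ/(c!(1−ρ)²) = 0.007379
Wq = Lq/λ = 0.007379/23.95 = 0.0003081 hr
W = Wq + 1/μ = 0.0003081 + 0.08078 = 0.08108 hr

Final: 0.08108 hr


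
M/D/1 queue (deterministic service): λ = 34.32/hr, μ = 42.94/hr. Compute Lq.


ρ = 34.32/42.94 = 0.7993
M/D/1: Lq = ρ²/(2(1−ρ)) = 0.6388/(2·0.2007) = 1.59109

Final: 1.59109


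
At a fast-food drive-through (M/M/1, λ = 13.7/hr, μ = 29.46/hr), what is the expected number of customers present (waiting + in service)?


ρ = λ/μ = 13.7/29.46 = 0.4650
L = ρ/(1−ρ) = 0.4650/(1 − 0.4650) = 0.4650/0.5350 = 0.8693

Final: 0.8693


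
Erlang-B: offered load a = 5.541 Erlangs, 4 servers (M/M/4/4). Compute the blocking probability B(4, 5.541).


B(c,a) = (a^c/c!) / Σ_{k=0}^{c} a^k/k!
a^4/4! = 39.277276
Σ terms (k=0..4): 1.00000 + 5.54100 + 15.35134 + 28.35393 + 39.27728 = 89.523542
B = 39.277276/89.523542 = 0.438737

Final: 0.438737


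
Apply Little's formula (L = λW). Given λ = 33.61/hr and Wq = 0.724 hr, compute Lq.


Lq = λWq = 33.61·0.724 = 24.3336

Final: 24.3336


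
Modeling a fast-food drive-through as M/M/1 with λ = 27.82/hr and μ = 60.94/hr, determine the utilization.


ρ = λ/μ = 27.82/60.94 = 0.4565

Final: 0.4565


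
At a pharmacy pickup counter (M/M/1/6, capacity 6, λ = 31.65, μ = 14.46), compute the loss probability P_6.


ρ = λ/μ = 31.65/14.46 = 2.1888
P_K = (1−ρ)ρ^K/(1−ρ^(K+1)) = (-1.1888·109.959442)/(1 − 240.678862)
= -130.719420/-239.678862 = 0.545394

Final: 0.545394


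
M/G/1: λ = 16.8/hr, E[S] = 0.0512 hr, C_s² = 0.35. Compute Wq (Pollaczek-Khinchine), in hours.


ρ = λ·E[S] = 16.8·0.0512 = 0.8602
E[S²] = E[S]²(1+C_s²) = 0.0512²·(1+0.35) = 0.003539
Wq = λ·E[S²]/(2(1−ρ)) = 16.8·0.003539/(2·0.1398) = 0.21258 hr

Final: 0.21258 hr


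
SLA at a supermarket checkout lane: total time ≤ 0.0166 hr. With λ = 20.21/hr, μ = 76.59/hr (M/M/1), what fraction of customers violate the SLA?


W ~ Exponential(μ−λ) for M/M/1.
μ − λ = 76.59 − 20.21 = 56.3800
P(W > t) = e^{−(μ−λ)t} = e^{−0.9359} = 0.392230

Final: 0.392230


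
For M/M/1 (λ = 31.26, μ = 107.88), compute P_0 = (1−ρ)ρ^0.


ρ = 31.26/107.88 = 0.2898
P_n = (1−ρ)·ρ^n = (1 − 0.2898)·0.2898^0 = 0.7102·1.000000 = 0.710234

Final: 0.710234


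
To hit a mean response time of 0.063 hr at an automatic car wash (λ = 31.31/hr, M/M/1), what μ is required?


W = 1/(μ−λ) ⇒ μ − λ = 1/W = 1/0.063 = 15.8730
μ = λ + 1/W = 31.31 + 15.8730 = 47.1830 per hr

Final: 47.1830 /hr


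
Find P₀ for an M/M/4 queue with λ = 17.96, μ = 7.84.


a = λ/μ = 17.96/7.84 = 2.2908; ρ = a/c = 0.5727
Σ_{k=0}^{3} a^k/k! (terms k=0..3) = 1.00000 + 2.29082 + 2.62392 + 2.00364 = 7.91838
Tail: a^4/(4!(1−ρ)) = 27.53982/(24·0.4273) = 2.68547
P₀ = 1/(7.91838 + 2.68547) = 1/10.60385 = 0.094305

Final: 0.094305


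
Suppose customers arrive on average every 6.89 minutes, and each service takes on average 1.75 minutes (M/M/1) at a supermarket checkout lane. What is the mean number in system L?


λ = 60/6.89 = 8.7083 /hr
μ = 60/1.75 = 34.2857 /hr
ρ = λ/μ = 8.7083/34.2857 = 0.2540
L = ρ/(1−ρ) = 0.2540/0.7460 = 0.3405

Final: 0.3405


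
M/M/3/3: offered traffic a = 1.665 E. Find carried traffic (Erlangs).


B(3,1.665) = 0.159591 (Erlang-B)
Carried load = a(1 − B) = 1.665·(1 − 0.159591) = 1.665·0.840409 = 1.3993 E

Final: 1.3993 Erlangs


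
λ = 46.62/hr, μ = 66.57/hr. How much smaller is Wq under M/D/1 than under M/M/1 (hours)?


ρ = 46.62/66.57 = 0.7003
Wq(M/M/1) = ρ/(μ−λ) = 0.7003/19.95 = 0.03510 hr
Wq(M/D/1) = ρ/(2(μ−λ)) = 0.01755 hr
Savings = 0.03510 − 0.01755 = 0.01755 hr

Final: 0.01755 hr


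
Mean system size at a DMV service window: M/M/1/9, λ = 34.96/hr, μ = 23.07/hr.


ρ = 34.96/23.07 = 1.5154
L = ρ[1 − (K+1)ρ^K + Kρ^(K+1)] / [(1−ρ)(1−ρ^(K+1))]
Numerator: 1.5154·(1 − 10·42.141934 + 9·63.861379) = 233.874477
Denominator: (-0.5154)·(-62.861379) = 32.397997
L = 233.874477/32.397997 = 7.2188

Final: 7.2188
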